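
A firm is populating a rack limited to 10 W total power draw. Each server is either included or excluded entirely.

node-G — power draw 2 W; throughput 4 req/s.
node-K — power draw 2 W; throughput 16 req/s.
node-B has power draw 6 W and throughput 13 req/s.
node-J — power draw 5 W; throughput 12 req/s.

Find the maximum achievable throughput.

33

This is a 0-1 knapsack instance.
node-G + node-K + node-J: power draw 2 + 2 + 5 = 9 ≤ 10, throughput 4 + 16 + 12 = 32.
node-G + node-K + node-B: power draw 2 + 2 + 6 = 10 ≤ 10, throughput 4 + 16 + 13 = 33.
Best is node-G, node-K, and node-B with total throughput 33.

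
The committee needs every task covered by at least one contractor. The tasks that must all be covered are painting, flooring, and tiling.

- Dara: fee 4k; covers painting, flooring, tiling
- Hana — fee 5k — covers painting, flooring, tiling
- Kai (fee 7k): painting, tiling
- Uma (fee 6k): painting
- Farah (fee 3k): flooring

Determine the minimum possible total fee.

Dara alone covers painting, flooring, tiling — every task.
Total fee: 4.
No cover costs less than 4.

4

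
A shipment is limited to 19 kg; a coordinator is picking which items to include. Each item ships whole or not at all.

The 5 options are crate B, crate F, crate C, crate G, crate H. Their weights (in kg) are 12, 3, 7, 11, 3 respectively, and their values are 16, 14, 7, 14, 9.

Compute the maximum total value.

39

crate F + crate C + crate H: weight 3 + 7 + 3 = 13 ≤ 19, value 14 + 7 + 9 = 30.
crate B + crate F + crate H: weight 12 + 3 + 3 = 18 ≤ 19, value 16 + 14 + 9 = 39.
crate F + crate G + crate H: weight 3 + 11 + 3 = 17 ≤ 19, value 14 + 14 + 9 = 37.
Best is crate B, crate F, and crate H with total value 39.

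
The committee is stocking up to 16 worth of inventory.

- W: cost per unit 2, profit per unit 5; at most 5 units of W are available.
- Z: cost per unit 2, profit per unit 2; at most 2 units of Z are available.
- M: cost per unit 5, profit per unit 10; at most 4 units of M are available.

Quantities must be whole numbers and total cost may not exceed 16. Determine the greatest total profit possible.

W has the best ratio (5/2); taking only W gives at most 5×5 = 25 (stopped by the supply cap of 5).
Mixing does better — 3×W and 2×M: cost 16 ≤ 16, profit 3·5 + 2·10 = 35.

35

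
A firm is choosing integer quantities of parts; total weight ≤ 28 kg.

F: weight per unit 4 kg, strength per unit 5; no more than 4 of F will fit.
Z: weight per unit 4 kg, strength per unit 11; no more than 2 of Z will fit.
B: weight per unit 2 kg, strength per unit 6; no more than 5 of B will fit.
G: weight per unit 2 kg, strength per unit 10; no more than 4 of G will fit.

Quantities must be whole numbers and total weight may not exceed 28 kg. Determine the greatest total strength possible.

92

G has the best ratio (10/2); taking only G gives at most 4×10 = 40 (stopped by the supply cap of 4).
Mixing does better — 2×Z, 5×B, and 4×G: weight 26 ≤ 28, strength 2·11 + 5·6 + 4·10 = 92.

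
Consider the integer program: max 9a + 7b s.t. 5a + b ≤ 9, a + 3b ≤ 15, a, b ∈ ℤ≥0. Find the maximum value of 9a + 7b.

(a,b)=(1,4) is feasible, giving 37.
(a,b)=(0,5) is feasible, giving 35.
(a,b)=(1,3) is feasible, giving 30.
Maximum is 37 at (a,b)=(1,4).

37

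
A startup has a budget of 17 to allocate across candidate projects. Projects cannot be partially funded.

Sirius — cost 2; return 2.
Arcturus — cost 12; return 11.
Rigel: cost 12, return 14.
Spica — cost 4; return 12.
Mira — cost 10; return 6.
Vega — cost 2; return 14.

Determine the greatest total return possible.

32

Take Spica, Mira, and Vega: cost 4 + 10 + 2 = 16 ≤ 17, return 12 + 6 + 14 = 32.
No other feasible combination does better.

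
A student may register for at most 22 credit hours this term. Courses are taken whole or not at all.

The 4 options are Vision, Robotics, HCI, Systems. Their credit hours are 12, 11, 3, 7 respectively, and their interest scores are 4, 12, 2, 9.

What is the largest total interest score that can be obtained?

23

Robotics + HCI + Systems: credit hours 11 + 3 + 7 = 21 ≤ 22, interest score 12 + 2 + 9 = 23.
Robotics + Systems: credit hours 11 + 7 = 18 ≤ 22, interest score 12 + 9 = 21.
Best is Robotics, HCI, and Systems with total interest score 23.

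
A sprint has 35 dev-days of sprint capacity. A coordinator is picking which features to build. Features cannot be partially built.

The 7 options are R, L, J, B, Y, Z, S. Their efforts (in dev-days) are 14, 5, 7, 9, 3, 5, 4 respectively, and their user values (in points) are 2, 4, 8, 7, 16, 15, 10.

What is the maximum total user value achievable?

60

Take L, J, B, Y, Z, and S: effort 5 + 7 + 9 + 3 + 5 + 4 = 33 ≤ 35, user value 4 + 8 + 7 + 16 + 15 + 10 = 60.
No other feasible combination does better.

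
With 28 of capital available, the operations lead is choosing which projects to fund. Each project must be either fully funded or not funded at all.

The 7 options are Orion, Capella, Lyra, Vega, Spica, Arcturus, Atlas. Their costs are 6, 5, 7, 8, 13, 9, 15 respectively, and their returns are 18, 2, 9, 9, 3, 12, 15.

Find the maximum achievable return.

Allowing fractional choices, the relaxed optimum would be about 45.8, but projects are indivisible.
Orion + Capella + Lyra + Arcturus: cost 6 + 5 + 7 + 9 = 27 ≤ 28, return 18 + 2 + 9 + 12 = 41.
Orion + Lyra + Atlas: cost 6 + 7 + 15 = 28 ≤ 28, return 18 + 9 + 15 = 42.
Orion + Capella + Vega + Arcturus: cost 6 + 5 + 8 + 9 = 28 ≤ 28, return 18 + 2 + 9 + 12 = 41.
Best is Orion, Lyra, and Atlas with total return 42.

42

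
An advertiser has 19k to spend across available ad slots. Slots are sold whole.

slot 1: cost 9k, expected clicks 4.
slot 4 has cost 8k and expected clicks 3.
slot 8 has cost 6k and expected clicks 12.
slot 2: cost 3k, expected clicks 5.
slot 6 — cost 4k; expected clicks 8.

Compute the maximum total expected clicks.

25

Allowing fractional choices, the relaxed optimum would be about 27.7, but ad slots are indivisible.
slot 8 + slot 2 + slot 6: cost 6 + 3 + 4 = 13 ≤ 19, expected clicks 12 + 5 + 8 = 25.
slot 1 + slot 8 + slot 6: cost 9 + 6 + 4 = 19 ≤ 19, expected clicks 4 + 12 + 8 = 24.
Best is slot 8, slot 2, and slot 6 with total expected clicks 25.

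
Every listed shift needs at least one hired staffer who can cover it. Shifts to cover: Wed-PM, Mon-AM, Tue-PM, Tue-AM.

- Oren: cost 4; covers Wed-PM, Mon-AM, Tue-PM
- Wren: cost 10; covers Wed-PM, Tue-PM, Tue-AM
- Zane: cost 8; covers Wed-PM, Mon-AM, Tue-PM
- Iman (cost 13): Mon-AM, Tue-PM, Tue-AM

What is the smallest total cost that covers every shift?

14

Choose Oren and Wren: together they cover Wed-PM, Mon-AM, Tue-PM, Tue-AM — every shift.
Total cost: 4 + 10 = 14.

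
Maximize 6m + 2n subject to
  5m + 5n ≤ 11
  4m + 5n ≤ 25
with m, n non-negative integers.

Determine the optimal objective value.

12

(m,n)=(2,0) is feasible, giving 12.
(m,n)=(1,1) is feasible, giving 8.
(m,n)=(1,0) is feasible, giving 6.
No feasible integer point exceeds 12.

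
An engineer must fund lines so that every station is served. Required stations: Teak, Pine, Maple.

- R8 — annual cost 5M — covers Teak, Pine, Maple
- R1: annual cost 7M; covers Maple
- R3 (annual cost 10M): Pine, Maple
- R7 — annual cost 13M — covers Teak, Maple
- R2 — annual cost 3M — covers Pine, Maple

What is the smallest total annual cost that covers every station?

5

The greedy cost-per-new-station heuristic would pick R2 and R8 for 8, but a cheaper cover exists.
R8 alone covers Teak, Pine, Maple — every station.
Total annual cost: 5.
No cover costs less than 5.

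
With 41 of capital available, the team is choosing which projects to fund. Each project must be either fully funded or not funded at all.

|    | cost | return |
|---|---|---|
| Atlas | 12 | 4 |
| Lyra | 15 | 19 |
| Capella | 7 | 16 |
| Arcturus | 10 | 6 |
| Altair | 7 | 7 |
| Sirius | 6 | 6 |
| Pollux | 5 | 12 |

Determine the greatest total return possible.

60

Allowing fractional choices, the relaxed optimum would be about 60.6, but projects are indivisible.
Lyra + Capella + Sirius + Pollux: cost 15 + 7 + 6 + 5 = 33 ≤ 41, return 19 + 16 + 6 + 12 = 53.
Lyra + Capella + Altair + Sirius + Pollux: cost 15 + 7 + 7 + 6 + 5 = 40 ≤ 41, return 19 + 16 + 7 + 6 + 12 = 60.
Lyra + Capella + Altair + Pollux: cost 15 + 7 + 7 + 5 = 34 ≤ 41, return 19 + 16 + 7 + 12 = 54.
Best is Lyra, Capella, Altair, Sirius, and Pollux with total return 60.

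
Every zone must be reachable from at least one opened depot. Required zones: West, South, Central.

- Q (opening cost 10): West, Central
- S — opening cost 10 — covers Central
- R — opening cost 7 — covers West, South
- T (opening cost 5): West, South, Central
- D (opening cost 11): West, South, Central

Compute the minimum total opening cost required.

This is an integer covering problem.
T alone covers West, South, Central — every zone.
Total opening cost: 5.
No cover costs less than 5.

5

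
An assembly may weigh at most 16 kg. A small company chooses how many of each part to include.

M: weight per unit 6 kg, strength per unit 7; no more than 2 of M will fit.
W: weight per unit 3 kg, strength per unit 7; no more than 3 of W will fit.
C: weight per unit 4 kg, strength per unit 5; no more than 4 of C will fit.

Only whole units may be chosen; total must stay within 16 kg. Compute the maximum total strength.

28

W has the best ratio (7/3); taking only W gives at most 3×7 = 21 (stopped by the supply cap of 3).
Mixing does better — 1×M and 3×W: weight 15 ≤ 16, strength 1·7 + 3·7 = 28.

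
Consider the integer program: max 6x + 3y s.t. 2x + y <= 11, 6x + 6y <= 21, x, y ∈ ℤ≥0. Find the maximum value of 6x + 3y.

Relaxing integrality, the LP optimum is 21.00 at (x,y) = (3.5, 0), which is not an integer point.
(x,y)=(3,0): 2·3+1·0=6≤11, 6·3+6·0=18≤21, objective 18.
(x,y)=(2,1): 2·2+1·1=5≤11, 6·2+6·1=18≤21, objective 15.
(x,y)=(2,0): 2·2+1·0=4≤11, 6·2+6·0=12≤21, objective 12.
The best lattice point is (3,0), giving 18.

18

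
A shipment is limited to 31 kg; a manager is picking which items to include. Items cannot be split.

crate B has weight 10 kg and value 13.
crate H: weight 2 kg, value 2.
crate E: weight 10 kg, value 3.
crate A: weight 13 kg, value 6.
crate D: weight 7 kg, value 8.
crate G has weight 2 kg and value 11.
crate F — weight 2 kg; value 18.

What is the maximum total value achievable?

Take crate B, crate E, crate D, crate G, and crate F: weight 10 + 10 + 7 + 2 + 2 = 31 ≤ 31, value 13 + 3 + 8 + 11 + 18 = 53.
No other feasible combination does better.

53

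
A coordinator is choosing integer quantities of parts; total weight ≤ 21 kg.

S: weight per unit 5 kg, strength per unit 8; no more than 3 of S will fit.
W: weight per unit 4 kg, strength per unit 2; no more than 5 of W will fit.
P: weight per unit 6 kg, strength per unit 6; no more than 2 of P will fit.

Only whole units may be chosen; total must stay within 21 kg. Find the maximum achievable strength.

S has the best ratio (8/5); taking only S gives at most 3×8 = 24 (stopped by the supply cap of 3).
Mixing does better — 3×S and 1×P: weight 21 ≤ 21, strength 3·8 + 1·6 = 30.

30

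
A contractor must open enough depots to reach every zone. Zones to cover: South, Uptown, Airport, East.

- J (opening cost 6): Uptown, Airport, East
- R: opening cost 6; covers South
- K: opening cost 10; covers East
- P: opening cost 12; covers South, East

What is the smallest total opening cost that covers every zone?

Choose J and R: together they cover South, Uptown, Airport, East — every zone.
Total opening cost: 6 + 6 = 12.
No cover costs less than 12.

12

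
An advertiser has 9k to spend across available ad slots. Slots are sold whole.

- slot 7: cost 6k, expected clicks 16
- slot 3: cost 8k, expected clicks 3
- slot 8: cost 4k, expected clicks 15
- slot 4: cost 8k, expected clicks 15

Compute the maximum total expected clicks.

16

Allowing fractional choices, the relaxed optimum would be about 28.3, but ad slots are indivisible.
slot 4: cost 8 ≤ 9, expected clicks 15.
slot 7: cost 6 ≤ 9, expected clicks 16.
slot 8: cost 4 ≤ 9, expected clicks 15.
Best is slot 7 with total expected clicks 16.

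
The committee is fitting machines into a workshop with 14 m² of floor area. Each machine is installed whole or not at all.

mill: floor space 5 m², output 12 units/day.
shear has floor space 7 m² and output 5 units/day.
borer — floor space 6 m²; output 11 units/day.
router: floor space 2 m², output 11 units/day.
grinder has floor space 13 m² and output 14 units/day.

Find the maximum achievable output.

Treat it as a binary knapsack problem.
mill + router: floor space 5 + 2 = 7 ≤ 14, output 12 + 11 = 23.
mill + shear + router: floor space 5 + 7 + 2 = 14 ≤ 14, output 12 + 5 + 11 = 28.
mill + borer + router: floor space 5 + 6 + 2 = 13 ≤ 14, output 12 + 11 + 11 = 34.
Best is mill, borer, and router with total output 34.

34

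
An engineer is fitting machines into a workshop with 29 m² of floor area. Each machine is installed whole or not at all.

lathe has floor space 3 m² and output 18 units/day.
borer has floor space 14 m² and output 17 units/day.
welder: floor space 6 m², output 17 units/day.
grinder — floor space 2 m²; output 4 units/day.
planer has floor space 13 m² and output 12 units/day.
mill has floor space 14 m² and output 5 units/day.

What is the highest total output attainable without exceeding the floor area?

56

Allowing fractional choices, the relaxed optimum would be about 59.7, but machines are indivisible.
lathe + welder + grinder + planer: floor space 3 + 6 + 2 + 13 = 24 ≤ 29, output 18 + 17 + 4 + 12 = 51.
lathe + borer + welder: floor space 3 + 14 + 6 = 23 ≤ 29, output 18 + 17 + 17 = 52.
lathe + borer + welder + grinder: floor space 3 + 14 + 6 + 2 = 25 ≤ 29, output 18 + 17 + 17 + 4 = 56.
Best is lathe, borer, welder, and grinder with total output 56.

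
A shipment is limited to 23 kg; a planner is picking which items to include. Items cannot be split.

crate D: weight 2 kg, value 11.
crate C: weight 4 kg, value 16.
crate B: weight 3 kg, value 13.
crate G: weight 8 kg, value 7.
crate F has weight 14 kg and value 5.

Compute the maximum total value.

47

crate D + crate C + crate B + crate F: weight 2 + 4 + 3 + 14 = 23 ≤ 23, value 11 + 16 + 13 + 5 = 45.
crate D + crate C + crate B + crate G: weight 2 + 4 + 3 + 8 = 17 ≤ 23, value 11 + 16 + 13 + 7 = 47.
Best is crate D, crate C, crate B, and crate G with total value 47.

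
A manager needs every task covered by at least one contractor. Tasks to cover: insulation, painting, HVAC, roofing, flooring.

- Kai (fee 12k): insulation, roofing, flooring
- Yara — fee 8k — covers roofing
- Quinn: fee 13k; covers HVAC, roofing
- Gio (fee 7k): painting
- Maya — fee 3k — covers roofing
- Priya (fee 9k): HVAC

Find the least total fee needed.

Choose Kai, Gio, and Priya: together they cover insulation, painting, HVAC, roofing, flooring — every task.
Total fee: 12 + 7 + 9 = 28.

28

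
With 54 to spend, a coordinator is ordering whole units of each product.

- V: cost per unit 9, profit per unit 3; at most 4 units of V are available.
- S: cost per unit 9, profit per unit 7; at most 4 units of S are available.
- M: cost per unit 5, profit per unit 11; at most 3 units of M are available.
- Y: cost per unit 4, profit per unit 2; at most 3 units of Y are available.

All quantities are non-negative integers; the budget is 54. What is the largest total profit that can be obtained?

M has the best ratio (11/5); taking only M gives at most 3×11 = 33 (stopped by the supply cap of 3).
Mixing does better — 4×S and 3×M: cost 51 ≤ 54, profit 4·7 + 3·11 = 61.

61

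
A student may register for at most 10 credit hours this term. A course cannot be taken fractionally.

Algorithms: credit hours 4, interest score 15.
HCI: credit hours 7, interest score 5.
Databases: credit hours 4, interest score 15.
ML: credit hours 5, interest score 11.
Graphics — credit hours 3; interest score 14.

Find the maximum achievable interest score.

Allowing fractional choices, the relaxed optimum would be about 40.2, but courses are indivisible.
Algorithms + Graphics: credit hours 4 + 3 = 7 ≤ 10, interest score 15 + 14 = 29.
Algorithms + Databases: credit hours 4 + 4 = 8 ≤ 10, interest score 15 + 15 = 30.
Best is Algorithms and Databases with total interest score 30.

30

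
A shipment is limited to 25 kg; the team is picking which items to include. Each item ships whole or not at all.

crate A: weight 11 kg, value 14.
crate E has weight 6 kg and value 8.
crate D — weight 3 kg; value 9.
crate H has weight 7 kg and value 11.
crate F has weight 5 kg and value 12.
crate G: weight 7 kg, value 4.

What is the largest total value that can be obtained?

This is a 0-1 knapsack instance.
Allowing fractional choices, the relaxed optimum would be about 45.1, but items are indivisible.
crate A + crate E + crate D + crate F: weight 11 + 6 + 3 + 5 = 25 ≤ 25, value 14 + 8 + 9 + 12 = 43.
crate E + crate D + crate H + crate F: weight 6 + 3 + 7 + 5 = 21 ≤ 25, value 8 + 9 + 11 + 12 = 40.
Best is crate A, crate E, crate D, and crate F with total value 43.

43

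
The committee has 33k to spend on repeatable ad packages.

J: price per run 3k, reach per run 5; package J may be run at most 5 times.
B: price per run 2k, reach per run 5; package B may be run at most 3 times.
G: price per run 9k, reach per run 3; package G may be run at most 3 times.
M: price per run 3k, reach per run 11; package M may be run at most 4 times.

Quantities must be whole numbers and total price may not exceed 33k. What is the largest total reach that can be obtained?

M has the best ratio (11/3); taking only M gives at most 4×11 = 44 (stopped by the supply cap of 4).
Mixing does better — 5×J, 3×B, and 4×M: price 33 ≤ 33, reach 5·5 + 3·5 + 4·11 = 84.

84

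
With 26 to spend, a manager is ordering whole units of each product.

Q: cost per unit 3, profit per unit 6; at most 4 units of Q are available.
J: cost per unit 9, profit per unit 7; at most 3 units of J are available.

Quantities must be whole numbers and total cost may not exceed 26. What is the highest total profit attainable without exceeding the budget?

31

This is a bounded integer knapsack.
4×Q and 1×J: cost 21 ≤ 26, profit 4·6 + 1·7 = 31.
2×Q and 2×J: cost 24 ≤ 26, profit 2·6 + 2·7 = 26.
Best is 31.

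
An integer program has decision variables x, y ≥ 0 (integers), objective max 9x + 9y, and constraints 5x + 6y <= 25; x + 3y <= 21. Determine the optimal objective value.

45

(x,y)=(5,0): 5·5+6·0=25≤25, 1·5+3·0=5≤21, objective 45.
(x,y)=(4,0): 5·4+6·0=20≤25, 1·4+3·0=4≤21, objective 36.
Maximum is 45 at (x,y)=(5,0).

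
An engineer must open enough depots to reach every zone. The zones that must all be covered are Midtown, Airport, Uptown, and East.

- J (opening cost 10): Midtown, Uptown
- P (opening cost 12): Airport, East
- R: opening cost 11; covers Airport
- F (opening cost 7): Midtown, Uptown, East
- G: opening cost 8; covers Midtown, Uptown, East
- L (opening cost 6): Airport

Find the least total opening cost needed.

Choose F and L: together they cover Midtown, Airport, Uptown, East — every zone.
Total opening cost: 7 + 6 = 13.
No cover costs less than 13.

13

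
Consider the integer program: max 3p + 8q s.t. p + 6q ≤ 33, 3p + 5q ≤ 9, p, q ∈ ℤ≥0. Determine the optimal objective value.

Relaxing integrality, the LP optimum is 14.40 at (p,q) = (0, 1.8), which is not an integer point.
(p,q)=(1,1): 1·1+6·1=7≤33, 3·1+5·1=8≤9, objective 11.
(p,q)=(0,1): 1·0+6·1=6≤33, 3·0+5·1=5≤9, objective 8.
(p,q)=(2,0): 1·2+6·0=2≤33, 3·2+5·0=6≤9, objective 6.
(p,q)=(1,0): 1·1+6·0=1≤33, 3·1+5·0=3≤9, objective 3.
No feasible integer point exceeds 11.

11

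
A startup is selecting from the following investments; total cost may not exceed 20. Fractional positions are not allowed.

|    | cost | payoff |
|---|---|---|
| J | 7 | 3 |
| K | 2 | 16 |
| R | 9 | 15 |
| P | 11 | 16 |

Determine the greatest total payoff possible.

Take J, K, and P: cost 7 + 2 + 11 = 20 ≤ 20, payoff 3 + 16 + 16 = 35.
No other feasible combination does better.

35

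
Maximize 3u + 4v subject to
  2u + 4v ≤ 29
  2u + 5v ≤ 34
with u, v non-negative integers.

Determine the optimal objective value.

(u,v)=(14,0): 2·14+4·0=28≤29, 2·14+5·0=28≤34, objective 42.
(u,v)=(13,0): 2·13+4·0=26≤29, 2·13+5·0=26≤34, objective 39.
Maximum is 42 at (u,v)=(14,0).

42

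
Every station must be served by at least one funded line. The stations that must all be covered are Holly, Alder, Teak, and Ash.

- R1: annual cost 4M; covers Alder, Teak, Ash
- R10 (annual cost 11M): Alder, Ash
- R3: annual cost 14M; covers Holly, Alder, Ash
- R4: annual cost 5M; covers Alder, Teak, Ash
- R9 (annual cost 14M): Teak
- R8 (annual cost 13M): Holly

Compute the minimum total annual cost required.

This is an integer covering problem.
Choose R1 and R8: together they cover Holly, Alder, Teak, Ash — every station.
Total annual cost: 4 + 13 = 17.
No cover costs less than 17.

17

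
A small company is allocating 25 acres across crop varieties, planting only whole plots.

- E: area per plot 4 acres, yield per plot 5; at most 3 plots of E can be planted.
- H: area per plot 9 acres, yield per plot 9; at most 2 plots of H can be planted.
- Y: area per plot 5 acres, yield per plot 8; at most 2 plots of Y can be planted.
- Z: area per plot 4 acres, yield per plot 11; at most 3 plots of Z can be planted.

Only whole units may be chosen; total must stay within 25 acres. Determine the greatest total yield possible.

This is a bounded integer knapsack.
Take 2×E, 1×Y, and 3×Z: area 25 ≤ 25, yield 2·5 + 1·8 + 3·11 = 51.
Z has the best ratio (11/4) and is taken to its limit of 3; remaining capacity is filled optimally with the others.

51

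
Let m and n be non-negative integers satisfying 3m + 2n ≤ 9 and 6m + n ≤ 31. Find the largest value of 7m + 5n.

22

(m,n)=(1,3): 3·1+2·3=9≤9, 6·1+1·3=9≤31, objective 22.
(m,n)=(0,4): 3·0+2·4=8≤9, 6·0+1·4=4≤31, objective 20.
Maximum is 22 at (m,n)=(1,3).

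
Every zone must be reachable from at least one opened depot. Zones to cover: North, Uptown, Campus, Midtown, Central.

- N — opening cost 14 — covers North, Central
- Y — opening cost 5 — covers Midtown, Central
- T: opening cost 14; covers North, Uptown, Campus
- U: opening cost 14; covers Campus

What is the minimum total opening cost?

This is an integer covering problem.
Choose Y and T: together they cover North, Uptown, Campus, Midtown, Central — every zone.
Total opening cost: 5 + 14 = 19.
No cover costs less than 19.

19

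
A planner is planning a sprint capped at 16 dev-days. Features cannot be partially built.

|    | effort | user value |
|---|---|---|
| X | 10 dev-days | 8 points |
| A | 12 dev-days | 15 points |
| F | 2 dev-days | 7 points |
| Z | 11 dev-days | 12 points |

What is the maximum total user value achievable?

Allowing fractional choices, the relaxed optimum would be about 24.2, but features are indivisible.
A + F: effort 12 + 2 = 14 ≤ 16, user value 15 + 7 = 22.
F + Z: effort 2 + 11 = 13 ≤ 16, user value 7 + 12 = 19.
Best is A and F with total user value 22.

22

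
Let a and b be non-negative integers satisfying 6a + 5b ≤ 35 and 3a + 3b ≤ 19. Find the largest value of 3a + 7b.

42

The continuous relaxation peaks at (0, 6.33) with value 44.33; rounding to a feasible lattice point costs some objective.
(a,b)=(0,6): 6·0+5·6=30≤35, 3·0+3·6=18≤19, objective 42.
(a,b)=(1,5): 6·1+5·5=31≤35, 3·1+3·5=18≤19, objective 38.
(a,b)=(0,5): 6·0+5·5=25≤35, 3·0+3·5=15≤19, objective 35.
Maximum is 42 at (a,b)=(0,6).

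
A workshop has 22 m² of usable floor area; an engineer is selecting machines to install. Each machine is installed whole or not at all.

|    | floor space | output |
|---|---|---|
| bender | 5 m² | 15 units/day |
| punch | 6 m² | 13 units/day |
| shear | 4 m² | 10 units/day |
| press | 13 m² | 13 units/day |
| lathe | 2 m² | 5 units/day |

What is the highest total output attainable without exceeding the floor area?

43

Allowing fractional choices, the relaxed optimum would be about 48.0, but machines are indivisible.
bender + punch + shear + lathe: floor space 5 + 6 + 4 + 2 = 17 ≤ 22, output 15 + 13 + 10 + 5 = 43.
bender + punch + shear: floor space 5 + 6 + 4 = 15 ≤ 22, output 15 + 13 + 10 = 38.
bender + shear + press: floor space 5 + 4 + 13 = 22 ≤ 22, output 15 + 10 + 13 = 38.
Best is bender, punch, shear, and lathe with total output 43.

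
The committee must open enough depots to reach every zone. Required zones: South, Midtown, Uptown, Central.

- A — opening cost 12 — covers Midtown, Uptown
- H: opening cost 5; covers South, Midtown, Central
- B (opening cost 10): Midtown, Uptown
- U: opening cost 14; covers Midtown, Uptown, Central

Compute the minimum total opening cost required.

15

Choose H and B: together they cover South, Midtown, Uptown, Central — every zone.
Total opening cost: 5 + 10 = 15.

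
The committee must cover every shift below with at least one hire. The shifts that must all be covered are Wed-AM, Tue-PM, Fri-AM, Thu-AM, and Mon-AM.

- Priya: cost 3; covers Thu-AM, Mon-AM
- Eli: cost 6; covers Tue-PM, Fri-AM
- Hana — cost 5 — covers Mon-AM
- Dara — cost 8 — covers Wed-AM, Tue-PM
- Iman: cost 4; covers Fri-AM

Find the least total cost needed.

The greedy cost-per-new-shift heuristic would pick Priya, Eli, and Dara for 17, but a cheaper cover exists.
Choose Priya, Dara, and Iman: together they cover Wed-AM, Tue-PM, Fri-AM, Thu-AM, Mon-AM — every shift.
Total cost: 3 + 8 + 4 = 15.
No cover costs less than 15.

15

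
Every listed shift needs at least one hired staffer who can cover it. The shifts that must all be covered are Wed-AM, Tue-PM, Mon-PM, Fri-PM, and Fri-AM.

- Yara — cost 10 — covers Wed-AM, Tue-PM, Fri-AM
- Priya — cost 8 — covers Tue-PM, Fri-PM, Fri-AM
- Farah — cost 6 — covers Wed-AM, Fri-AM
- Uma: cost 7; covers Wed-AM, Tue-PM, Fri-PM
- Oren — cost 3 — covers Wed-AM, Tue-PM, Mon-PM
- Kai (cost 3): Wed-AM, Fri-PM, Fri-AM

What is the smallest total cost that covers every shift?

This is an integer covering problem.
Choose Oren and Kai: together they cover Wed-AM, Tue-PM, Mon-PM, Fri-PM, Fri-AM — every shift.
Total cost: 3 + 3 = 6.

6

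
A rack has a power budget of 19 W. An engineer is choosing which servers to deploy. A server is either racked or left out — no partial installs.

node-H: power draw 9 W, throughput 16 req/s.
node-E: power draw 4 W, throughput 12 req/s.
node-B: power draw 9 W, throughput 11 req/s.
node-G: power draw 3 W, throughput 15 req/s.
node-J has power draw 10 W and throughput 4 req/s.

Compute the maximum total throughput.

43

node-E + node-B + node-G: power draw 4 + 9 + 3 = 16 ≤ 19, throughput 12 + 11 + 15 = 38.
node-H + node-G: power draw 9 + 3 = 12 ≤ 19, throughput 16 + 15 = 31.
node-H + node-E + node-G: power draw 9 + 4 + 3 = 16 ≤ 19, throughput 16 + 12 + 15 = 43.
Best is node-H, node-E, and node-G with total throughput 43.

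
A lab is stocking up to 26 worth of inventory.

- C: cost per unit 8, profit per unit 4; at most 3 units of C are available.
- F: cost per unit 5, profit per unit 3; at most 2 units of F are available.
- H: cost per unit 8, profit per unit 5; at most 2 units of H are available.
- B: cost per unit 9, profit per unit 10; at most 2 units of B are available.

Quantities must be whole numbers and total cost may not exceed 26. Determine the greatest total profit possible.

1×C and 2×B: cost 26 ≤ 26, profit 1·4 + 2·10 = 24.
1×H and 2×B: cost 26 ≤ 26, profit 1·5 + 2·10 = 25.
Best is 25.

25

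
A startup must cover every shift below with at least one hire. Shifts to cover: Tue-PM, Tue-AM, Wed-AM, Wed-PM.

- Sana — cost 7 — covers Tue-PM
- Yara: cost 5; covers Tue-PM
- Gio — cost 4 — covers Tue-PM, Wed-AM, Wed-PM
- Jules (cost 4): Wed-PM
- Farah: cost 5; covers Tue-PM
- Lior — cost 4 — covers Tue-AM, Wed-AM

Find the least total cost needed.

8

Choose Gio and Lior: together they cover Tue-PM, Tue-AM, Wed-AM, Wed-PM — every shift.
Total cost: 4 + 4 = 8.
No cover costs less than 8.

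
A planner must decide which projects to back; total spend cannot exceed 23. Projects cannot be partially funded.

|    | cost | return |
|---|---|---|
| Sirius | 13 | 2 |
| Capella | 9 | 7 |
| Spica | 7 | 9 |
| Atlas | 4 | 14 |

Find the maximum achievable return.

Treat it as a binary knapsack problem.
Allowing fractional choices, the relaxed optimum would be about 30.5, but projects are indivisible.
Spica + Atlas: cost 7 + 4 = 11 ≤ 23, return 9 + 14 = 23.
Capella + Spica + Atlas: cost 9 + 7 + 4 = 20 ≤ 23, return 7 + 9 + 14 = 30.
Capella + Atlas: cost 9 + 4 = 13 ≤ 23, return 7 + 14 = 21.
Best is Capella, Spica, and Atlas with total return 30.

30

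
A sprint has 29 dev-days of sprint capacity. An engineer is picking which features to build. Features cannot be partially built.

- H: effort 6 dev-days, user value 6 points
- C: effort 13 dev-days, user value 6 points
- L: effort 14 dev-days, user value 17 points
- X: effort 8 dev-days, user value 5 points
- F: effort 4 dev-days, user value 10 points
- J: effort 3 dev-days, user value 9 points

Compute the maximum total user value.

Allowing fractional choices, the relaxed optimum would be about 43.2, but features are indivisible.
H + L + F + J: effort 6 + 14 + 4 + 3 = 27 ≤ 29, user value 6 + 17 + 10 + 9 = 42.
L + X + F + J: effort 14 + 8 + 4 + 3 = 29 ≤ 29, user value 17 + 5 + 10 + 9 = 41.
Best is H, L, F, and J with total user value 42.

42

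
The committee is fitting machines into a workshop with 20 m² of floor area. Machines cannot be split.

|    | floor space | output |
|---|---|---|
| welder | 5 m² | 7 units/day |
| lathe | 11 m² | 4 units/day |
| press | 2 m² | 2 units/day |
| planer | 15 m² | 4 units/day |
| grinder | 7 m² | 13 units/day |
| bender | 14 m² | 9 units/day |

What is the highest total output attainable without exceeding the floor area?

Allowing fractional choices, the relaxed optimum would be about 25.9, but machines are indivisible.
welder + press + grinder: floor space 5 + 2 + 7 = 14 ≤ 20, output 7 + 2 + 13 = 22.
welder + grinder: floor space 5 + 7 = 12 ≤ 20, output 7 + 13 = 20.
Best is welder, press, and grinder with total output 22.

22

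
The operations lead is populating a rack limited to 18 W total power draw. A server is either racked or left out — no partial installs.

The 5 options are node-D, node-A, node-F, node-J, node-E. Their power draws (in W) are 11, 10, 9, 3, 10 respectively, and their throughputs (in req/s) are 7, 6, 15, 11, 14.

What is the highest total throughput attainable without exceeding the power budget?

26

Allowing fractional choices, the relaxed optimum would be about 34.4, but servers are indivisible.
node-D + node-J: power draw 11 + 3 = 14 ≤ 18, throughput 7 + 11 = 18.
node-J + node-E: power draw 3 + 10 = 13 ≤ 18, throughput 11 + 14 = 25.
node-F + node-J: power draw 9 + 3 = 12 ≤ 18, throughput 15 + 11 = 26.
Best is node-F and node-J with total throughput 26.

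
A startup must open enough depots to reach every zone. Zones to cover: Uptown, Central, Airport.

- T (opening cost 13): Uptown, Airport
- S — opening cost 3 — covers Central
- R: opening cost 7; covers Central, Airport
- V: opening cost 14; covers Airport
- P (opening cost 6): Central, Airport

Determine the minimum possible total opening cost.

16

Choose T and S: together they cover Uptown, Central, Airport — every zone.
Total opening cost: 13 + 3 = 16.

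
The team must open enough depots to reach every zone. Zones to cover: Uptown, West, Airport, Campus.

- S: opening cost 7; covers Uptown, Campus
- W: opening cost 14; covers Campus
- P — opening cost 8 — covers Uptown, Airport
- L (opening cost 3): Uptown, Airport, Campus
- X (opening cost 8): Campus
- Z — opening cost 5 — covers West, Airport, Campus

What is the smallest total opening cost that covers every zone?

8

This is an integer covering problem.
Choose L and Z: together they cover Uptown, West, Airport, Campus — every zone.
Total opening cost: 3 + 5 = 8.
No cover costs less than 8.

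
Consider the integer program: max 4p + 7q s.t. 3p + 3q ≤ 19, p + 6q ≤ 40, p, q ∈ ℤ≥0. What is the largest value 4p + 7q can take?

42

The continuous relaxation peaks at (0, 6.33) with value 44.33; rounding to a feasible lattice point costs some objective.
(p,q)=(0,6): 3·0+3·6=18≤19, 1·0+6·6=36≤40, objective 42.
(p,q)=(1,5): 3·1+3·5=18≤19, 1·1+6·5=31≤40, objective 39.
No feasible integer point exceeds 42.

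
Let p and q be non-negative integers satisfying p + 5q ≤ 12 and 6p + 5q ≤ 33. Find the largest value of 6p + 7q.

The continuous relaxation peaks at (4.2, 1.56) with value 36.12; rounding to a feasible lattice point costs some objective.
(p,q)=(4,1): 1·4+5·1=9≤12, 6·4+5·1=29≤33, objective 31.
(p,q)=(5,0): 1·5+5·0=5≤12, 6·5+5·0=30≤33, objective 30.
(p,q)=(3,1): 1·3+5·1=8≤12, 6·3+5·1=23≤33, objective 25.
Maximum is 31 at (p,q)=(4,1).

31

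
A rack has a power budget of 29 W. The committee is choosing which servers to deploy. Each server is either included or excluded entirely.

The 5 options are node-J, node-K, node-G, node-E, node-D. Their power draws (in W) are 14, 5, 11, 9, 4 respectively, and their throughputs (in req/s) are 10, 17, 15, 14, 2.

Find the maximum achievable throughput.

48

Allowing fractional choices, the relaxed optimum would be about 48.9, but servers are indivisible.
node-K + node-G + node-E + node-D: power draw 5 + 11 + 9 + 4 = 29 ≤ 29, throughput 17 + 15 + 14 + 2 = 48.
node-J + node-K + node-E: power draw 14 + 5 + 9 = 28 ≤ 29, throughput 10 + 17 + 14 = 41.
node-K + node-G + node-E: power draw 5 + 11 + 9 = 25 ≤ 29, throughput 17 + 15 + 14 = 46.
Best is node-K, node-G, node-E, and node-D with total throughput 48.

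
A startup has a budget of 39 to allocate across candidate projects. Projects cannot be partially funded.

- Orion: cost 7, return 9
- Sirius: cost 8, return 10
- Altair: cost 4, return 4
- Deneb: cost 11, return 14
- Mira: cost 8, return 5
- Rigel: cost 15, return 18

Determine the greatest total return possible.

Allowing fractional choices, the relaxed optimum would be about 48.6, but projects are indivisible.
Orion + Altair + Deneb + Rigel: cost 7 + 4 + 11 + 15 = 37 ≤ 39, return 9 + 4 + 14 + 18 = 45.
Sirius + Deneb + Rigel: cost 8 + 11 + 15 = 34 ≤ 39, return 10 + 14 + 18 = 42.
Sirius + Altair + Deneb + Rigel: cost 8 + 4 + 11 + 15 = 38 ≤ 39, return 10 + 4 + 14 + 18 = 46.
Best is Sirius, Altair, Deneb, and Rigel with total return 46.

46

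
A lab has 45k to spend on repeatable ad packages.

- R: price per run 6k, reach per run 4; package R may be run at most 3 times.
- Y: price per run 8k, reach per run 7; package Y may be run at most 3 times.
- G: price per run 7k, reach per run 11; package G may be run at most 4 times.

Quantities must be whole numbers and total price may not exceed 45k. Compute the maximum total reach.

This is a bounded integer knapsack.
Take 2×Y and 4×G: price 44 ≤ 45, reach 2·7 + 4·11 = 58.
G has the best ratio (11/7) and is taken to its limit of 4; remaining capacity is filled optimally with the others.

58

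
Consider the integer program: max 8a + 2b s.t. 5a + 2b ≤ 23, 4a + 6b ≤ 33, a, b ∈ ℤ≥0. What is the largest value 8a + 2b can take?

34

Relaxing integrality, the LP optimum is 36.80 at (a,b) = (4.6, 0), which is not an integer point.
(a,b)=(4,1) is feasible, giving 34.
(a,b)=(4,0) is feasible, giving 32.
(a,b)=(3,2) is feasible, giving 28.
Maximum is 34 at (a,b)=(4,1).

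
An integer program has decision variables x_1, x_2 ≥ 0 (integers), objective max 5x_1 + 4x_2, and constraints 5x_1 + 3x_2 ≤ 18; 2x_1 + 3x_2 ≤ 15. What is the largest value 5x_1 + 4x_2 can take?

21

The continuous relaxation peaks at (1, 4.33) with value 22.33; rounding to a feasible lattice point costs some objective.
(x_1,x_2)=(1,4) is feasible, giving 21.
(x_1,x_2)=(0,5) is feasible, giving 20.
(x_1,x_2)=(1,3) is feasible, giving 17.
(x_1,x_2)=(0,4) is feasible, giving 16.
Maximum is 21 at (x_1,x_2)=(1,4).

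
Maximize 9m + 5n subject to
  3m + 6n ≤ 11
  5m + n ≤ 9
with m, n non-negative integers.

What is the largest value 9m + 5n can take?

14

The continuous relaxation peaks at (1.59, 1.04) with value 19.52; rounding to a feasible lattice point costs some objective.
(m,n)=(1,1): 3·1+6·1=9≤11, 5·1+1·1=6≤9, objective 14.
(m,n)=(1,0): 3·1+6·0=3≤11, 5·1+1·0=5≤9, objective 9.
(m,n)=(0,1): 3·0+6·1=6≤11, 5·0+1·1=1≤9, objective 5.
(m,n)=(0,0): 3·0+6·0=0≤11, 5·0+1·0=0≤9, objective 0.
The best lattice point is (1,1), giving 14.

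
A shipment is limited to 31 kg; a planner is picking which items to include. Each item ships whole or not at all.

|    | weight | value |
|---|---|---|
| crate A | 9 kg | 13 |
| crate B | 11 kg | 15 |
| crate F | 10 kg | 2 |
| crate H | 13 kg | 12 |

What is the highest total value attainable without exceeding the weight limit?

crate A + crate B + crate F: weight 9 + 11 + 10 = 30 ≤ 31, value 13 + 15 + 2 = 30.
crate A + crate B: weight 9 + 11 = 20 ≤ 31, value 13 + 15 = 28.
crate B + crate H: weight 11 + 13 = 24 ≤ 31, value 15 + 12 = 27.
Best is crate A, crate B, and crate F with total value 30.

30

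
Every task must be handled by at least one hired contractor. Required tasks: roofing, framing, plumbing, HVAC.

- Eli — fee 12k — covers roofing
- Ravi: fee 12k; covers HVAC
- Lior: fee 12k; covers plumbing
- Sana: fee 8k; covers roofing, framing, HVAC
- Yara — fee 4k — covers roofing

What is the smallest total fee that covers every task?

Choose Lior and Sana: together they cover roofing, framing, plumbing, HVAC — every task.
Total fee: 12 + 8 = 20.

20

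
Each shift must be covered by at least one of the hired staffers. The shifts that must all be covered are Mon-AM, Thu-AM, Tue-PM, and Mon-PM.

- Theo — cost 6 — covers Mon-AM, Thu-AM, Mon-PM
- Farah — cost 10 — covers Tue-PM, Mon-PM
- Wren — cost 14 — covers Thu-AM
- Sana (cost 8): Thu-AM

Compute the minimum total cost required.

Choose Theo and Farah: together they cover Mon-AM, Thu-AM, Tue-PM, Mon-PM — every shift.
Total cost: 6 + 10 = 16.

16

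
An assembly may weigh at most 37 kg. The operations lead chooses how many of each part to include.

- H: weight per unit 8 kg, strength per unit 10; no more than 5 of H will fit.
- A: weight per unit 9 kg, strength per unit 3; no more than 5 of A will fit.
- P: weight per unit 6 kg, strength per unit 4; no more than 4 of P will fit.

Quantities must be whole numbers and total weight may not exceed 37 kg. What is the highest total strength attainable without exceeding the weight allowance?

40

This is a bounded integer knapsack.
4×H: weight 32 ≤ 37, strength 4·10 = 40.
3×H and 2×P: weight 36 ≤ 37, strength 3·10 + 2·4 = 38.
Best is 40.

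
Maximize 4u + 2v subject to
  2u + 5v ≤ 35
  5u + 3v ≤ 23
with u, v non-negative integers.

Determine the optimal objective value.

18

(u,v)=(4,1): 2·4+5·1=13≤35, 5·4+3·1=23≤23, objective 18.
(u,v)=(4,0): 2·4+5·0=8≤35, 5·4+3·0=20≤23, objective 16.
No feasible integer point exceeds 18.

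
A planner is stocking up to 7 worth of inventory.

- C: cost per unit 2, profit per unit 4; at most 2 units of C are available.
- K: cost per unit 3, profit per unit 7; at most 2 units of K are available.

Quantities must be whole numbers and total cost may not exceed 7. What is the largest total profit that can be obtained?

15

2×K: cost 6 ≤ 7, profit 2·7 = 14.
2×C and 1×K: cost 7 ≤ 7, profit 2·4 + 1·7 = 15.
Best is 15.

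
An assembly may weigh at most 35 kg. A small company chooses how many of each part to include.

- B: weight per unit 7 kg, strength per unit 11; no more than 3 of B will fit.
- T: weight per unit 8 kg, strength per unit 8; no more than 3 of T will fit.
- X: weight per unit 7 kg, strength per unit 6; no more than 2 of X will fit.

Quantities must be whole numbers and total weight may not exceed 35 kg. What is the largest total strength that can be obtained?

This is a bounded integer knapsack.
3×B and 1×T: weight 29 ≤ 35, strength 3·11 + 1·8 = 41.
3×B and 2×X: weight 35 ≤ 35, strength 3·11 + 2·6 = 45.
Best is 45.

45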